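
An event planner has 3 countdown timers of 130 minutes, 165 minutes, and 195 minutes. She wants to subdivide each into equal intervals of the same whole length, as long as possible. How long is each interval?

The interval must divide each timer length; the longest such is the gcd.
130 = 2 × 5 × 13
165 = 3 × 5 × 11
195 = 3 × 5 × 13
gcd(130, 165, 195) = 5.

5 minutes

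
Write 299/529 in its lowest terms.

299 = 13 × 23
529 = 23^2
gcd(299, 529) = 23.
Divide numerator and denominator by 23: 299/529 = 13/23.

13/23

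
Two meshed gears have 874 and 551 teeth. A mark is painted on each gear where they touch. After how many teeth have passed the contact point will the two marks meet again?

They coincide at every common multiple of the periods; the first is the LCM.
874 = 2 × 19 × 23
551 = 19 × 29
LCM(874, 551) = 2 × 19 × 23 × 29 = 25346.

25346 teeth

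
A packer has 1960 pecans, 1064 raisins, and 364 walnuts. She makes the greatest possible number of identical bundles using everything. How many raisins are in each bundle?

Number of bundles = gcd(1960, 1064, 364).
1960 = 2^3 × 5 × 7^2
1064 = 2^3 × 7 × 19
364 = 2^2 × 7 × 13
gcd(1960, 1064, 364) = 2^2 × 7 = 28.
raisins per bundle = 1064 / 28 = 38.

38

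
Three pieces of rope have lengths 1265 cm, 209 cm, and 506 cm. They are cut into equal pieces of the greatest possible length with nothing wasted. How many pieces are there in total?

Piece length = gcd(1265, 209, 506).
1265 = 5 × 11 × 23
209 = 11 × 19
506 = 2 × 11 × 23
gcd(1265, 209, 506) = 11.
Total pieces = 1265/11 + 209/11 + 506/11 = 115 + 19 + 46 = 180.

180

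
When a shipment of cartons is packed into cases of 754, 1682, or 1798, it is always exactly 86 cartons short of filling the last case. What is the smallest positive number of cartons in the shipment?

Being 86 short of a full case of size k means N ≡ −86 (mod k), i.e. N + 86 is a multiple of each size.
754 = 2 × 13 × 29
1682 = 2 × 29^2
1798 = 2 × 29 × 31
LCM(754, 1682, 1798) = 2 × 13 × 29^2 × 31 = 677846.
Smallest positive N is 677846 − 86 = 677760.

677760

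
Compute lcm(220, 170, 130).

48620

220 = 2^2 × 5 × 11
170 = 2 × 5 × 17
130 = 2 × 5 × 13
LCM(220, 170, 130) = 2^2 × 5 × 11 × 13 × 17 = 48620.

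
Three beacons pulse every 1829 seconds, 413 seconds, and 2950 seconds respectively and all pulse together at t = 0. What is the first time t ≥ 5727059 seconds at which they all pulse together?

Joint pulses occur at multiples of LCM(1829, 413, 2950).
1829 = 31 × 59
413 = 7 × 59
2950 = 2 × 5^2 × 59
LCM(1829, 413, 2950) = 2 × 5^2 × 7 × 31 × 59 = 640150.
Smallest multiple of 640150 that is ≥ 5727059: ⌈5727059/640150⌉ × 640150 = 9 × 640150 = 5761350.

5761350 seconds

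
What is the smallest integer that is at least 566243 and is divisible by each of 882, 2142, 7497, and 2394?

569772

The integer must be a common multiple of 882, 2142, 7497, and 2394, so a multiple of their LCM.
882 = 2 × 3^2 × 7^2
2142 = 2 × 3^2 × 7 × 17
7497 = 3^2 × 7^2 × 17
2394 = 2 × 3^2 × 7 × 19
LCM(882, 2142, 7497, 2394) = 2 × 3^2 × 7^2 × 17 × 19 = 284886.
Smallest multiple of 284886 that is ≥ 566243: ⌈566243/284886⌉ × 284886 = 2 × 284886 = 569772.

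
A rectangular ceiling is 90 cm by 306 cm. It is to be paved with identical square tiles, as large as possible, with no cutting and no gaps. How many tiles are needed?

Tile side = gcd(90, 306).
90 = 2 × 3^2 × 5
306 = 2 × 3^2 × 17
gcd(90, 306) = 2 × 3^2 = 18.
Tiles: (90/18) × (306/18) = 5 × 17 = 85.

85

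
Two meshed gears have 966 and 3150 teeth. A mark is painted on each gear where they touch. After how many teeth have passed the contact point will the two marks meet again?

They coincide at every common multiple of the periods; the first is the LCM.
966 = 2 × 3 × 7 × 23
3150 = 2 × 3^2 × 5^2 × 7
LCM(966, 3150) = 2 × 3^2 × 5^2 × 7 × 23 = 72450.

72450 teeth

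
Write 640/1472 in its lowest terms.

10/23

640 = 2^7 × 5
1472 = 2^6 × 23
gcd(640, 1472) = 2^6 = 64.
Divide numerator and denominator by 64: 640/1472 = 10/23.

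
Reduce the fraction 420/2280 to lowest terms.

7/38

420 = 2^2 × 3 × 5 × 7
2280 = 2^3 × 3 × 5 × 19
gcd(420, 2280) = 2^2 × 3 × 5 = 60.
Divide numerator and denominator by 60: 420/2280 = 7/38.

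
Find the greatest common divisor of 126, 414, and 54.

126 = 2 × 3^2 × 7
414 = 2 × 3^2 × 23
54 = 2 × 3^3
gcd(126, 414, 54) = 2 × 3^2 = 18.

18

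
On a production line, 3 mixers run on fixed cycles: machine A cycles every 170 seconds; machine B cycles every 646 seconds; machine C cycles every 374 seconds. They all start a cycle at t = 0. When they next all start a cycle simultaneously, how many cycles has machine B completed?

The first common completion time is the LCM of the periods.
170 = 2 × 5 × 17
646 = 2 × 17 × 19
374 = 2 × 11 × 17
LCM(170, 646, 374) = 2 × 5 × 11 × 17 × 19 = 35530.
Cycles for period 646: 35530 / 646 = 55.

55 cycles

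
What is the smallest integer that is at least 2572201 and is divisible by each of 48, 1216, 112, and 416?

2655744

The integer must be a common multiple of 48, 1216, 112, and 416, so a multiple of their LCM.
48 = 2^4 × 3
1216 = 2^6 × 19
112 = 2^4 × 7
416 = 2^5 × 13
LCM(48, 1216, 112, 416) = 2^6 × 3 × 7 × 13 × 19 = 331968.
Smallest multiple of 331968 that is ≥ 2572201: ⌈2572201/331968⌉ × 331968 = 8 × 331968 = 2655744.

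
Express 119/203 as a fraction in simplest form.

17/29

119 = 7 × 17
203 = 7 × 29
gcd(119, 203) = 7.
Divide numerator and denominator by 7: 119/203 = 17/29.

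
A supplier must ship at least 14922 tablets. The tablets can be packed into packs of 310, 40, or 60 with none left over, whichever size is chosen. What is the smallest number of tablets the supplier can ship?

The number of tablets must be a common multiple of 310, 40, and 60, so a multiple of their LCM.
310 = 2 × 5 × 31
40 = 2^3 × 5
60 = 2^2 × 3 × 5
LCM(310, 40, 60) = 2^3 × 3 × 5 × 31 = 3720.
Smallest multiple of 3720 that is ≥ 14922: ⌈14922/3720⌉ × 3720 = 5 × 3720 = 18600.

18600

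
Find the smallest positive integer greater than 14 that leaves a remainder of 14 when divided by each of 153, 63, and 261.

31073

N − 14 must be a common multiple of 153, 63, and 261.
153 = 3^2 × 17
63 = 3^2 × 7
261 = 3^2 × 29
LCM(153, 63, 261) = 3^2 × 7 × 17 × 29 = 31059.
Smallest N > 14 is LCM + 14 = 31059 + 14 = 31073.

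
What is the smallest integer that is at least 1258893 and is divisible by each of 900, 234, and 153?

The integer must be a common multiple of 900, 234, and 153, so a multiple of their LCM.
900 = 2^2 × 3^2 × 5^2
234 = 2 × 3^2 × 13
153 = 3^2 × 17
LCM(900, 234, 153) = 2^2 × 3^2 × 5^2 × 13 × 17 = 198900.
Smallest multiple of 198900 that is ≥ 1258893: ⌈1258893/198900⌉ × 198900 = 7 × 198900 = 1392300.

1392300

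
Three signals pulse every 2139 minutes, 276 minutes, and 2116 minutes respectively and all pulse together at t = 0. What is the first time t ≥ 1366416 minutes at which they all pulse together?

Joint pulses occur at multiples of LCM(2139, 276, 2116).
2139 = 3 × 23 × 31
276 = 2^2 × 3 × 23
2116 = 2^2 × 23^2
LCM(2139, 276, 2116) = 2^2 × 3 × 23^2 × 31 = 196788.
Smallest multiple of 196788 that is ≥ 1366416: ⌈1366416/196788⌉ × 196788 = 7 × 196788 = 1377516.

1377516 minutes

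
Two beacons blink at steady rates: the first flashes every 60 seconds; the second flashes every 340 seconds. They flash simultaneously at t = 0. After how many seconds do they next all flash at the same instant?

1020 seconds

The first simultaneous occurrence is after LCM of the individual periods.
60 = 2^2 × 3 × 5
340 = 2^2 × 5 × 17
LCM(60, 340) = 2^2 × 3 × 5 × 17 = 1020.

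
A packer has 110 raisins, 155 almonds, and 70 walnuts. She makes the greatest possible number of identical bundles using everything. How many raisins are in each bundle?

Number of bundles = gcd(110, 155, 70).
110 = 2 × 5 × 11
155 = 5 × 31
70 = 2 × 5 × 7
gcd(110, 155, 70) = 5.
raisins per bundle = 110 / 5 = 22.

22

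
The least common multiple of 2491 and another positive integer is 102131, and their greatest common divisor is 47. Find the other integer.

gcd × lcm = product of the two integers, so the other integer is (47 × 102131) / 2491 = 1927.

1927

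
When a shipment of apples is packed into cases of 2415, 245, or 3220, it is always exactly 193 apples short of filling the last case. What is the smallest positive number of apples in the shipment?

67427

Being 193 short of a full case of size k means N ≡ −193 (mod k), i.e. N + 193 is a multiple of each size.
2415 = 3 × 5 × 7 × 23
245 = 5 × 7^2
3220 = 2^2 × 5 × 7 × 23
LCM(2415, 245, 3220) = 2^2 × 3 × 5 × 7^2 × 23 = 67620.
Smallest positive N is 67620 − 193 = 67427.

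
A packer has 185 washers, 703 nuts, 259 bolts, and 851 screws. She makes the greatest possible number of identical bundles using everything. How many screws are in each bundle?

Number of bundles = gcd(185, 703, 259, 851).
185 = 5 × 37
703 = 19 × 37
259 = 7 × 37
851 = 23 × 37
gcd(185, 703, 259, 851) = 37.
screws per bundle = 851 / 37 = 23.

23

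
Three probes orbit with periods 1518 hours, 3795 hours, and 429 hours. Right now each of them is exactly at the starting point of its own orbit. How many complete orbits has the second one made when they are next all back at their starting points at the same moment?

All finish a whole number of cycles simultaneously at t = LCM of the periods.
1518 = 2 × 3 × 11 × 23
3795 = 3 × 5 × 11 × 23
429 = 3 × 11 × 13
LCM(1518, 3795, 429) = 2 × 3 × 5 × 11 × 13 × 23 = 98670.
Orbits for period 3795: 98670 / 3795 = 26.

26 orbits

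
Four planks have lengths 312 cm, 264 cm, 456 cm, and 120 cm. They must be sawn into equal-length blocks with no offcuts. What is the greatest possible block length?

This is the greatest common divisor of 312, 264, 456, and 120.
312 = 2^3 × 3 × 13
264 = 2^3 × 3 × 11
456 = 2^3 × 3 × 19
120 = 2^3 × 3 × 5
gcd(312, 264, 456, 120) = 2^3 × 3 = 24.

24 cm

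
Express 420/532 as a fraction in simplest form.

420 = 2^2 × 3 × 5 × 7
532 = 2^2 × 7 × 19
gcd(420, 532) = 2^2 × 7 = 28.
Divide numerator and denominator by 28: 420/532 = 15/19.

15/19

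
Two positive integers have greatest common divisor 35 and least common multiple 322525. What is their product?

For any two positive integers, gcd × lcm = product = 35 × 322525 = 11288375.

11288375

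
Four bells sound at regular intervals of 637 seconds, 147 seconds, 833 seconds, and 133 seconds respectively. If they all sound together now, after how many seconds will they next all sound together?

617253 seconds

We need the least common multiple of the intervals.
637 = 7^2 × 13
147 = 3 × 7^2
833 = 7^2 × 17
133 = 7 × 19
LCM(637, 147, 833, 133) = 3 × 7^2 × 13 × 17 × 19 = 617253.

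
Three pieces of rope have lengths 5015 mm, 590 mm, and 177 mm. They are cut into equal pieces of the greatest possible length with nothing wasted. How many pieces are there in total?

98

Piece length = gcd(5015, 590, 177).
5015 = 5 × 17 × 59
590 = 2 × 5 × 59
177 = 3 × 59
gcd(5015, 590, 177) = 59.
Total pieces = 5015/59 + 590/59 + 177/59 = 85 + 10 + 3 = 98.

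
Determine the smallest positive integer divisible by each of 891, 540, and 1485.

891 = 3^4 × 11
540 = 2^2 × 3^3 × 5
1485 = 3^3 × 5 × 11
LCM(891, 540, 1485) = 2^2 × 3^4 × 5 × 11 = 17820.

17820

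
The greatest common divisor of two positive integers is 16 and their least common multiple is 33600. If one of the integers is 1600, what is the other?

For two integers, gcd × lcm = product, so the other is (16 × 33600) / 1600 = 537600 / 1600 = 336.

336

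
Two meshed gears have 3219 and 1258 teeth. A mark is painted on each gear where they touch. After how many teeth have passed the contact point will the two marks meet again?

109446 teeth

The first simultaneous occurrence is after LCM of the individual periods.
3219 = 3 × 29 × 37
1258 = 2 × 17 × 37
LCM(3219, 1258) = 2 × 3 × 17 × 29 × 37 = 109446.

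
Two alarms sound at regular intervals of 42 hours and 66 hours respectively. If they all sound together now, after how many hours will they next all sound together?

The first simultaneous occurrence is after LCM of the individual periods.
42 = 2 × 3 × 7
66 = 2 × 3 × 11
LCM(42, 66) = 2 × 3 × 7 × 11 = 462.

462 hours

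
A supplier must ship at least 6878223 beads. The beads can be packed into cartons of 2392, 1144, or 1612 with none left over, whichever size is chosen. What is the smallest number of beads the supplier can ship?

The number of beads must be a common multiple of 2392, 1144, and 1612, so a multiple of their LCM.
2392 = 2^3 × 13 × 23
1144 = 2^3 × 11 × 13
1612 = 2^2 × 13 × 31
LCM(2392, 1144, 1612) = 2^3 × 11 × 13 × 23 × 31 = 815672.
Smallest multiple of 815672 that is ≥ 6878223: ⌈6878223/815672⌉ × 815672 = 9 × 815672 = 7341048.

7341048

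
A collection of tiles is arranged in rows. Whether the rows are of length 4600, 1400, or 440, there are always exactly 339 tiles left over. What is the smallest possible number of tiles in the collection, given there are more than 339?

354539

N − 339 must be a common multiple of 4600, 1400, and 440.
4600 = 2^3 × 5^2 × 23
1400 = 2^3 × 5^2 × 7
440 = 2^3 × 5 × 11
LCM(4600, 1400, 440) = 2^3 × 5^2 × 7 × 11 × 23 = 354200.
Smallest N > 339 is LCM + 339 = 354200 + 339 = 354539.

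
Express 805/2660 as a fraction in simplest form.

805 = 5 × 7 × 23
2660 = 2^2 × 5 × 7 × 19
gcd(805, 2660) = 5 × 7 = 35.
Divide numerator and denominator by 35: 805/2660 = 23/76.

23/76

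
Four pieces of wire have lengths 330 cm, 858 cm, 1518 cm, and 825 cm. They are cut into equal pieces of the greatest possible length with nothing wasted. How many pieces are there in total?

Piece length = gcd(330, 858, 1518, 825).
330 = 2 × 3 × 5 × 11
858 = 2 × 3 × 11 × 13
1518 = 2 × 3 × 11 × 23
825 = 3 × 5^2 × 11
gcd(330, 858, 1518, 825) = 3 × 11 = 33.
Total pieces = 330/33 + 858/33 + 1518/33 + 825/33 = 10 + 26 + 46 + 25 = 107.

107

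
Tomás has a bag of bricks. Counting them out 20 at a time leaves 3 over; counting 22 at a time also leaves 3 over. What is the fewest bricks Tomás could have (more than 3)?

N − 3 must be a common multiple of 20 and 22.
20 = 2^2 × 5
22 = 2 × 11
LCM(20, 22) = 2^2 × 5 × 11 = 220.
Smallest N > 3 is LCM + 3 = 220 + 3 = 223.

223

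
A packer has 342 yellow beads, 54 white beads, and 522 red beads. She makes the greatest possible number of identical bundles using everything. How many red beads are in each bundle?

Number of bundles = gcd(342, 54, 522).
342 = 2 × 3^2 × 19
54 = 2 × 3^3
522 = 2 × 3^2 × 29
gcd(342, 54, 522) = 2 × 3^2 = 18.
red beads per bundle = 522 / 18 = 29.

29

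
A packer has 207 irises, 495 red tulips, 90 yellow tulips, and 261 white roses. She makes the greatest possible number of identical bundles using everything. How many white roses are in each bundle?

Number of bundles = gcd(207, 495, 90, 261).
207 = 3^2 × 23
495 = 3^2 × 5 × 11
90 = 2 × 3^2 × 5
261 = 3^2 × 29
gcd(207, 495, 90, 261) = 3^2 = 9.
white roses per bundle = 261 / 9 = 29.

29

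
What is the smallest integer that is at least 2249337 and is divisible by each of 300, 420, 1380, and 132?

2656500

The integer must be a common multiple of 300, 420, 1380, and 132, so a multiple of their LCM.
300 = 2^2 × 3 × 5^2
420 = 2^2 × 3 × 5 × 7
1380 = 2^2 × 3 × 5 × 23
132 = 2^2 × 3 × 11
LCM(300, 420, 1380, 132) = 2^2 × 3 × 5^2 × 7 × 11 × 23 = 531300.
Smallest multiple of 531300 that is ≥ 2249337: ⌈2249337/531300⌉ × 531300 = 5 × 531300 = 2656500.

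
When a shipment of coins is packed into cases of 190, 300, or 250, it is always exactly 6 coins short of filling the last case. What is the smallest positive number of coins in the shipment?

28494

Being 6 short of a full case of size k means N ≡ −6 (mod k), i.e. N + 6 is a multiple of each size.
190 = 2 × 5 × 19
300 = 2^2 × 3 × 5^2
250 = 2 × 5^3
LCM(190, 300, 250) = 2^2 × 3 × 5^3 × 19 = 28500.
Smallest positive N is 28500 − 6 = 28494.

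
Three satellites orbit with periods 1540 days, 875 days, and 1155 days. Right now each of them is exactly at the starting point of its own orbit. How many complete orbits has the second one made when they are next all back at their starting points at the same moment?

132 orbits

The first common completion time is the LCM of the periods.
1540 = 2^2 × 5 × 7 × 11
875 = 5^3 × 7
1155 = 3 × 5 × 7 × 11
LCM(1540, 875, 1155) = 2^2 × 3 × 5^3 × 7 × 11 = 115500.
Orbits for period 875: 115500 / 875 = 132.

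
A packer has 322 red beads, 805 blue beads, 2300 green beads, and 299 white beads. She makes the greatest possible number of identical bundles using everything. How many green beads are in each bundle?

Number of bundles = gcd(322, 805, 2300, 299).
322 = 2 × 7 × 23
805 = 5 × 7 × 23
2300 = 2^2 × 5^2 × 23
299 = 13 × 23
gcd(322, 805, 2300, 299) = 23.
green beads per bundle = 2300 / 23 = 100.

100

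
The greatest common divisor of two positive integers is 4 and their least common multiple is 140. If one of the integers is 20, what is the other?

28

For two integers, gcd × lcm = product, so the other is (4 × 140) / 20 = 560 / 20 = 28.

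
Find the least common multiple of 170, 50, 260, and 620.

685100

170 = 2 × 5 × 17
50 = 2 × 5^2
260 = 2^2 × 5 × 13
620 = 2^2 × 5 × 31
LCM(170, 50, 260, 620) = 2^2 × 5^2 × 13 × 17 × 31 = 685100.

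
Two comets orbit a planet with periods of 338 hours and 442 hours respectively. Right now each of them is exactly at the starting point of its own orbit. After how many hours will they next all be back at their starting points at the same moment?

They coincide at every common multiple of the periods; the first is the LCM.
338 = 2 × 13^2
442 = 2 × 13 × 17
LCM(338, 442) = 2 × 13^2 × 17 = 5746.

5746 hours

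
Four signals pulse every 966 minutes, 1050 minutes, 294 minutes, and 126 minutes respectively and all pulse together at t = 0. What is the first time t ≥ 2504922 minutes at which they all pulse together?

Joint pulses occur at multiples of LCM(966, 1050, 294, 126).
966 = 2 × 3 × 7 × 23
1050 = 2 × 3 × 5^2 × 7
294 = 2 × 3 × 7^2
126 = 2 × 3^2 × 7
LCM(966, 1050, 294, 126) = 2 × 3^2 × 5^2 × 7^2 × 23 = 507150.
Smallest multiple of 507150 that is ≥ 2504922: ⌈2504922/507150⌉ × 507150 = 5 × 507150 = 2535750.

2535750 minutes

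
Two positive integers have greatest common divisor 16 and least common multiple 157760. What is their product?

For any two positive integers, gcd × lcm = product = 16 × 157760 = 2524160.

2524160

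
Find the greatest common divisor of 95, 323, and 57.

95 = 5 × 19
323 = 17 × 19
57 = 3 × 19
gcd(95, 323, 57) = 19.

19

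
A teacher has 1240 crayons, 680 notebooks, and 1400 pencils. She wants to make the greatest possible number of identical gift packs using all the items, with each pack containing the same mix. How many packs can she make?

40 packs

The pack count must divide each quantity, so the greatest is gcd(1240, 680, 1400).
1240 = 2^3 × 5 × 31
680 = 2^3 × 5 × 17
1400 = 2^3 × 5^2 × 7
gcd(1240, 680, 1400) = 2^3 × 5 = 40.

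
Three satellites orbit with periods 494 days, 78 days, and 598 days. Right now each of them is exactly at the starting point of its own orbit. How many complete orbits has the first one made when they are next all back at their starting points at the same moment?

69 orbits

The first common completion time is the LCM of the periods.
494 = 2 × 13 × 19
78 = 2 × 3 × 13
598 = 2 × 13 × 23
LCM(494, 78, 598) = 2 × 3 × 13 × 19 × 23 = 34086.
Orbits for period 494: 34086 / 494 = 69.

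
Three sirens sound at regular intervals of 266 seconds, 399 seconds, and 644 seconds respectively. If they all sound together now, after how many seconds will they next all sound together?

We need the least common multiple of the intervals.
266 = 2 × 7 × 19
399 = 3 × 7 × 19
644 = 2^2 × 7 × 23
LCM(266, 399, 644) = 2^2 × 3 × 7 × 19 × 23 = 36708.

36708 seconds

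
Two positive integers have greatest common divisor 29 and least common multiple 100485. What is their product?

For any two positive integers, gcd × lcm = product = 29 × 100485 = 2914065.

2914065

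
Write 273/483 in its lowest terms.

273 = 3 × 7 × 13
483 = 3 × 7 × 23
gcd(273, 483) = 3 × 7 = 21.
Divide numerator and denominator by 21: 273/483 = 13/23.

13/23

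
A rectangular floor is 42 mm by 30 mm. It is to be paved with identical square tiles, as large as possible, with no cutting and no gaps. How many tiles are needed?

35

Tile side = gcd(42, 30).
42 = 2 × 3 × 7
30 = 2 × 3 × 5
gcd(42, 30) = 2 × 3 = 6.
Tiles: (42/6) × (30/6) = 7 × 5 = 35.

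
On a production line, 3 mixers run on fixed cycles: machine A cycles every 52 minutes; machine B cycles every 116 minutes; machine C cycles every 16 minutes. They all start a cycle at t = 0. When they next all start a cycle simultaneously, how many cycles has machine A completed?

116 cycles

All finish a whole number of cycles simultaneously at t = LCM of the periods.
52 = 2^2 × 13
116 = 2^2 × 29
16 = 2^4
LCM(52, 116, 16) = 2^4 × 13 × 29 = 6032.
Cycles for period 52: 6032 / 52 = 116.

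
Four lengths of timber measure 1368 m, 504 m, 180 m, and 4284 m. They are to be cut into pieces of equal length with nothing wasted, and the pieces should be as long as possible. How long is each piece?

The greatest length dividing all of 1368, 504, 180, and 4284 is their gcd.
1368 = 2^3 × 3^2 × 19
504 = 2^3 × 3^2 × 7
180 = 2^2 × 3^2 × 5
4284 = 2^2 × 3^2 × 7 × 17
gcd(1368, 504, 180, 4284) = 2^2 × 3^2 = 36.

36 m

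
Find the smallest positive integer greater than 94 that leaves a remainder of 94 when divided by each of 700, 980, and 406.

142194

N − 94 must be a common multiple of 700, 980, and 406.
700 = 2^2 × 5^2 × 7
980 = 2^2 × 5 × 7^2
406 = 2 × 7 × 29
LCM(700, 980, 406) = 2^2 × 5^2 × 7^2 × 29 = 142100.
Smallest N > 94 is LCM + 94 = 142100 + 94 = 142194.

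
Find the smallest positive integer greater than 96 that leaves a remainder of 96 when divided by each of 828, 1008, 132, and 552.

N − 96 must be a common multiple of 828, 1008, 132, and 552.
828 = 2^2 × 3^2 × 23
1008 = 2^4 × 3^2 × 7
132 = 2^2 × 3 × 11
552 = 2^3 × 3 × 23
LCM(828, 1008, 132, 552) = 2^4 × 3^2 × 7 × 11 × 23 = 255024.
Smallest N > 96 is LCM + 96 = 255024 + 96 = 255120.

255120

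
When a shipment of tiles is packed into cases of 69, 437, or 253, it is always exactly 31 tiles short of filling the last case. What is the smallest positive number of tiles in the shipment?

Being 31 short of a full case of size k means N ≡ −31 (mod k), i.e. N + 31 is a multiple of each size.
69 = 3 × 23
437 = 19 × 23
253 = 11 × 23
LCM(69, 437, 253) = 3 × 11 × 19 × 23 = 14421.
Smallest positive N is 14421 − 31 = 14390.

14390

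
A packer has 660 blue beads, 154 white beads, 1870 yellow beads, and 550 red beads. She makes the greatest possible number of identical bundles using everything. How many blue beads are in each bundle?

Number of bundles = gcd(660, 154, 1870, 550).
660 = 2^2 × 3 × 5 × 11
154 = 2 × 7 × 11
1870 = 2 × 5 × 11 × 17
550 = 2 × 5^2 × 11
gcd(660, 154, 1870, 550) = 2 × 11 = 22.
blue beads per bundle = 660 / 22 = 30.

30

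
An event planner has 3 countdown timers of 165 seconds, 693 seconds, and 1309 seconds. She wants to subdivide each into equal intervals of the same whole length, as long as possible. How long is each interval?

11 seconds

The interval must divide each timer length; the longest such is the gcd.
165 = 3 × 5 × 11
693 = 3^2 × 7 × 11
1309 = 7 × 11 × 17
gcd(165, 693, 1309) = 11.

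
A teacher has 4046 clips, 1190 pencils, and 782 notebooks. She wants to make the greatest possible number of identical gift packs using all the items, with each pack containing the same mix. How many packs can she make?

The pack count must divide each quantity, so the greatest is gcd(4046, 1190, 782).
4046 = 2 × 7 × 17^2
1190 = 2 × 5 × 7 × 17
782 = 2 × 17 × 23
gcd(4046, 1190, 782) = 2 × 17 = 34.

34 packs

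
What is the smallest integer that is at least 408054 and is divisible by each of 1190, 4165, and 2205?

449820

The integer must be a common multiple of 1190, 4165, and 2205, so a multiple of their LCM.
1190 = 2 × 5 × 7 × 17
4165 = 5 × 7^2 × 17
2205 = 3^2 × 5 × 7^2
LCM(1190, 4165, 2205) = 2 × 3^2 × 5 × 7^2 × 17 = 74970.
Smallest multiple of 74970 that is ≥ 408054: ⌈408054/74970⌉ × 74970 = 6 × 74970 = 449820.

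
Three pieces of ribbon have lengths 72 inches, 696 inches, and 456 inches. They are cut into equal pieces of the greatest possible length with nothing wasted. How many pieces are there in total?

Piece length = gcd(72, 696, 456).
72 = 2^3 × 3^2
696 = 2^3 × 3 × 29
456 = 2^3 × 3 × 19
gcd(72, 696, 456) = 2^3 × 3 = 24.
Total pieces = 72/24 + 696/24 + 456/24 = 3 + 29 + 19 = 51.

51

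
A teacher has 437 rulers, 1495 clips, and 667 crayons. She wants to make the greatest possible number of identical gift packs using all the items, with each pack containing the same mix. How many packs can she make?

23 packs

The pack count must divide each quantity, so the greatest is gcd(437, 1495, 667).
437 = 19 × 23
1495 = 5 × 13 × 23
667 = 23 × 29
gcd(437, 1495, 667) = 23.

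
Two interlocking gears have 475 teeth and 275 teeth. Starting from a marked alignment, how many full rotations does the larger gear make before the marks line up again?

The first common completion time is the LCM of the periods.
475 = 5^2 × 19
275 = 5^2 × 11
LCM(475, 275) = 5^2 × 11 × 19 = 5225.
Rotations for period 475: 5225 / 475 = 11.

11 rotations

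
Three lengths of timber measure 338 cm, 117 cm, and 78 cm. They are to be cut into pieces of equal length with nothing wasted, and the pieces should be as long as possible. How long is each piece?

13 cm

The greatest length dividing all of 338, 117, and 78 is their gcd.
338 = 2 × 13^2
117 = 3^2 × 13
78 = 2 × 3 × 13
gcd(338, 117, 78) = 13.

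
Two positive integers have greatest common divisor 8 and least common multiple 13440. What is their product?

For any two positive integers, gcd × lcm = product = 8 × 13440 = 107520.

107520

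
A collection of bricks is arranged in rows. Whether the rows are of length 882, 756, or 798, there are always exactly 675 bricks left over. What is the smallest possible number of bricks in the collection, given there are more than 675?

N − 675 must be a common multiple of 882, 756, and 798.
882 = 2 × 3^2 × 7^2
756 = 2^2 × 3^3 × 7
798 = 2 × 3 × 7 × 19
LCM(882, 756, 798) = 2^2 × 3^3 × 7^2 × 19 = 100548.
Smallest N > 675 is LCM + 675 = 100548 + 675 = 101223.

101223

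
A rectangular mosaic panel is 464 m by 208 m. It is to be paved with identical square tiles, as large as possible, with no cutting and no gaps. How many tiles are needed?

Tile side = gcd(464, 208).
464 = 2^4 × 29
208 = 2^4 × 13
gcd(464, 208) = 2^4 = 16.
Tiles: (464/16) × (208/16) = 29 × 13 = 377.

377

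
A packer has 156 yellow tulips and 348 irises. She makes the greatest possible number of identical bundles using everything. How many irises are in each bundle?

29

Number of bundles = gcd(156, 348).
156 = 2^2 × 3 × 13
348 = 2^2 × 3 × 29
gcd(156, 348) = 2^2 × 3 = 12.
irises per bundle = 348 / 12 = 29.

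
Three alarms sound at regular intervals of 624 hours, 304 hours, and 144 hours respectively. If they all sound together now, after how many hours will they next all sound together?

35568 hours

They coincide at every common multiple of the periods; the first is the LCM.
624 = 2^4 × 3 × 13
304 = 2^4 × 19
144 = 2^4 × 3^2
LCM(624, 304, 144) = 2^4 × 3^2 × 13 × 19 = 35568.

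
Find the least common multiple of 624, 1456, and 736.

200928

624 = 2^4 × 3 × 13
1456 = 2^4 × 7 × 13
736 = 2^5 × 23
LCM(624, 1456, 736) = 2^5 × 3 × 7 × 13 × 23 = 200928.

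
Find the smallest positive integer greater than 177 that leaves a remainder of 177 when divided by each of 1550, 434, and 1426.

N − 177 must be a common multiple of 1550, 434, and 1426.
1550 = 2 × 5^2 × 31
434 = 2 × 7 × 31
1426 = 2 × 23 × 31
LCM(1550, 434, 1426) = 2 × 5^2 × 7 × 23 × 31 = 249550.
Smallest N > 177 is LCM + 177 = 249550 + 177 = 249727.

249727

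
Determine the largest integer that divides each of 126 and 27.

126 = 2 × 3^2 × 7
27 = 3^3
gcd(126, 27) = 3^2 = 9.

9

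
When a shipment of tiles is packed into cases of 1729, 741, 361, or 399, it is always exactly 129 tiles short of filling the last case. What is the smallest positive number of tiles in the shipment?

Being 129 short of a full case of size k means N ≡ −129 (mod k), i.e. N + 129 is a multiple of each size.
1729 = 7 × 13 × 19
741 = 3 × 13 × 19
361 = 19^2
399 = 3 × 7 × 19
LCM(1729, 741, 361, 399) = 3 × 7 × 13 × 19^2 = 98553.
Smallest positive N is 98553 − 129 = 98424.

98424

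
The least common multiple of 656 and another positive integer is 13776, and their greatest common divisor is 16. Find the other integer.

336

gcd × lcm = product of the two integers, so the other integer is (16 × 13776) / 656 = 336.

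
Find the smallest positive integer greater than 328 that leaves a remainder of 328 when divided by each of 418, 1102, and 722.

230646

N − 328 must be a common multiple of 418, 1102, and 722.
418 = 2 × 11 × 19
1102 = 2 × 19 × 29
722 = 2 × 19^2
LCM(418, 1102, 722) = 2 × 11 × 19^2 × 29 = 230318.
Smallest N > 328 is LCM + 328 = 230318 + 328 = 230646.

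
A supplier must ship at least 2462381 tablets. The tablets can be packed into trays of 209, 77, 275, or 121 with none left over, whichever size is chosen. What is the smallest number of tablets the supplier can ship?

The number of tablets must be a common multiple of 209, 77, 275, and 121, so a multiple of their LCM.
209 = 11 × 19
77 = 7 × 11
275 = 5^2 × 11
121 = 11^2
LCM(209, 77, 275, 121) = 5^2 × 7 × 11^2 × 19 = 402325.
Smallest multiple of 402325 that is ≥ 2462381: ⌈2462381/402325⌉ × 402325 = 7 × 402325 = 2816275.

2816275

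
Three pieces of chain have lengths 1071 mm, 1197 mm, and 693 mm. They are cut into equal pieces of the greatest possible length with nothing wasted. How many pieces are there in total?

47

Piece length = gcd(1071, 1197, 693).
1071 = 3^2 × 7 × 17
1197 = 3^2 × 7 × 19
693 = 3^2 × 7 × 11
gcd(1071, 1197, 693) = 3^2 × 7 = 63.
Total pieces = 1071/63 + 1197/63 + 693/63 = 17 + 19 + 11 = 47.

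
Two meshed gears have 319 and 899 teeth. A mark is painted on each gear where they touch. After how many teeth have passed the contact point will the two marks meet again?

They coincide at every common multiple of the periods; the first is the LCM.
319 = 11 × 29
899 = 29 × 31
LCM(319, 899) = 11 × 29 × 31 = 9889.

9889 teeth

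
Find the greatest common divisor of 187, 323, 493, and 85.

187 = 11 × 17
323 = 17 × 19
493 = 17 × 29
85 = 5 × 17
gcd(187, 323, 493, 85) = 17.

17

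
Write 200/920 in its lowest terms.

200 = 2^3 × 5^2
920 = 2^3 × 5 × 23
gcd(200, 920) = 2^3 × 5 = 40.
Divide numerator and denominator by 40: 200/920 = 5/23.

5/23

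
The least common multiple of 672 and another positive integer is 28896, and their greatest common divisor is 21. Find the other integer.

903

gcd × lcm = product of the two integers, so the other integer is (21 × 28896) / 672 = 903.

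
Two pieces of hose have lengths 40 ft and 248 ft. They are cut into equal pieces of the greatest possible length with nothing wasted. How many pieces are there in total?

36

Piece length = gcd(40, 248).
40 = 2^3 × 5
248 = 2^3 × 31
gcd(40, 248) = 2^3 = 8.
Total pieces = 40/8 + 248/8 = 5 + 31 = 36.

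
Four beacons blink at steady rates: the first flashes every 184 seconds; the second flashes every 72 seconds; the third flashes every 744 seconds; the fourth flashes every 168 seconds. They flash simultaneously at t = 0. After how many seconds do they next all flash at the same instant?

359352 seconds

The first simultaneous occurrence is after LCM of the individual periods.
184 = 2^3 × 23
72 = 2^3 × 3^2
744 = 2^3 × 3 × 31
168 = 2^3 × 3 × 7
LCM(184, 72, 744, 168) = 2^3 × 3^2 × 7 × 23 × 31 = 359352.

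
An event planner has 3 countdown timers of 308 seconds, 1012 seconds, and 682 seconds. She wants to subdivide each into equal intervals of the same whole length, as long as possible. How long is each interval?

The interval must divide each timer length; the longest such is the gcd.
308 = 2^2 × 7 × 11
1012 = 2^2 × 11 × 23
682 = 2 × 11 × 31
gcd(308, 1012, 682) = 2 × 11 = 22.

22 seconds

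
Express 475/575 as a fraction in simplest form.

19/23

475 = 5^2 × 19
575 = 5^2 × 23
gcd(475, 575) = 5^2 = 25.
Divide numerator and denominator by 25: 475/575 = 19/23.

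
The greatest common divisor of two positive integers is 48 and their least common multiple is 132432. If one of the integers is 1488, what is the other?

For two integers, gcd × lcm = product, so the other is (48 × 132432) / 1488 = 6356736 / 1488 = 4272.

4272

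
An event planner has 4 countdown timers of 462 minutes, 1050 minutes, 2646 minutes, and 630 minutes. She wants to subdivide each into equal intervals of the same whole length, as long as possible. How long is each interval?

The interval must divide each timer length; the longest such is the gcd.
462 = 2 × 3 × 7 × 11
1050 = 2 × 3 × 5^2 × 7
2646 = 2 × 3^3 × 7^2
630 = 2 × 3^2 × 5 × 7
gcd(462, 1050, 2646, 630) = 2 × 3 × 7 = 42.

42 minutes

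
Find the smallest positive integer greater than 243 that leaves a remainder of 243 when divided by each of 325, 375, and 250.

9993

N − 243 must be a common multiple of 325, 375, and 250.
325 = 5^2 × 13
375 = 3 × 5^3
250 = 2 × 5^3
LCM(325, 375, 250) = 2 × 3 × 5^3 × 13 = 9750.
Smallest N > 243 is LCM + 243 = 9750 + 243 = 9993.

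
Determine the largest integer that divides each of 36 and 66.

36 = 2^2 × 3^2
66 = 2 × 3 × 11
gcd(36, 66) = 2 × 3 = 6.

6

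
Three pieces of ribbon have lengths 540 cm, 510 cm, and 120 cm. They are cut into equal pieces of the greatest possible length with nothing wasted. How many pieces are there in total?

39

Piece length = gcd(540, 510, 120).
540 = 2^2 × 3^3 × 5
510 = 2 × 3 × 5 × 17
120 = 2^3 × 3 × 5
gcd(540, 510, 120) = 2 × 3 × 5 = 30.
Total pieces = 540/30 + 510/30 + 120/30 = 18 + 17 + 4 = 39.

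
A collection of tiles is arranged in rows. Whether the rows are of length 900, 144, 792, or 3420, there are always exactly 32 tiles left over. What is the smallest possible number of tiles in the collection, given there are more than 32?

752432

N − 32 must be a common multiple of 900, 144, 792, and 3420.
900 = 2^2 × 3^2 × 5^2
144 = 2^4 × 3^2
792 = 2^3 × 3^2 × 11
3420 = 2^2 × 3^2 × 5 × 19
LCM(900, 144, 792, 3420) = 2^4 × 3^2 × 5^2 × 11 × 19 = 752400.
Smallest N > 32 is LCM + 32 = 752400 + 32 = 752432.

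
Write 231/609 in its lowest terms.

231 = 3 × 7 × 11
609 = 3 × 7 × 29
gcd(231, 609) = 3 × 7 = 21.
Divide numerator and denominator by 21: 231/609 = 11/29.

11/29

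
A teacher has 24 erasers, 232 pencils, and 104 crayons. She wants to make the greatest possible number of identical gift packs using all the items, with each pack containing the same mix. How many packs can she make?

The pack count must divide each quantity, so the greatest is gcd(24, 232, 104).
24 = 2^3 × 3
232 = 2^3 × 29
104 = 2^3 × 13
gcd(24, 232, 104) = 2^3 = 8.

8 packs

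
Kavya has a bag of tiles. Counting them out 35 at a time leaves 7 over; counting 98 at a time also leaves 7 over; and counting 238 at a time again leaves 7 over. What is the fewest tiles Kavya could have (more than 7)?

8337

N − 7 must be a common multiple of 35, 98, and 238.
35 = 5 × 7
98 = 2 × 7^2
238 = 2 × 7 × 17
LCM(35, 98, 238) = 2 × 5 × 7^2 × 17 = 8330.
Smallest N > 7 is LCM + 7 = 8330 + 7 = 8337.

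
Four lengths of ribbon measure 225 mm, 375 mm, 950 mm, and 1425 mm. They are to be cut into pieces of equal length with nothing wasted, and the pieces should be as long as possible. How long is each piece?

25 mm

The greatest length dividing all of 225, 375, 950, and 1425 is their gcd.
225 = 3^2 × 5^2
375 = 3 × 5^3
950 = 2 × 5^2 × 19
1425 = 3 × 5^2 × 19
gcd(225, 375, 950, 1425) = 5^2 = 25.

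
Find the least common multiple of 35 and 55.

35 = 5 × 7
55 = 5 × 11
LCM(35, 55) = 5 × 7 × 11 = 385.

385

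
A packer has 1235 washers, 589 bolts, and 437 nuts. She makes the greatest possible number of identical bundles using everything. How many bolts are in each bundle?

Number of bundles = gcd(1235, 589, 437).
1235 = 5 × 13 × 19
589 = 19 × 31
437 = 19 × 23
gcd(1235, 589, 437) = 19.
bolts per bundle = 589 / 19 = 31.

31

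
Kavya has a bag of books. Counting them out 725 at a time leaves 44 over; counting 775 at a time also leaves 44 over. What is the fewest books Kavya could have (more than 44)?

22519

N − 44 must be a common multiple of 725 and 775.
725 = 5^2 × 29
775 = 5^2 × 31
LCM(725, 775) = 5^2 × 29 × 31 = 22475.
Smallest N > 44 is LCM + 44 = 22475 + 44 = 22519.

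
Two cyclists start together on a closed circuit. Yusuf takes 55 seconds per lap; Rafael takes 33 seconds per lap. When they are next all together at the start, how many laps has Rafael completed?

The first common completion time is the LCM of the periods.
55 = 5 × 11
33 = 3 × 11
LCM(55, 33) = 3 × 5 × 11 = 165.
Laps for period 33: 165 / 33 = 5.

5 laps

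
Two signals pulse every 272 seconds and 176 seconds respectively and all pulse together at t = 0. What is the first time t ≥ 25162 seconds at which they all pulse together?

Joint pulses occur at multiples of LCM(272, 176).
272 = 2^4 × 17
176 = 2^4 × 11
LCM(272, 176) = 2^4 × 11 × 17 = 2992.
Smallest multiple of 2992 that is ≥ 25162: ⌈25162/2992⌉ × 2992 = 9 × 2992 = 26928.

26928 seconds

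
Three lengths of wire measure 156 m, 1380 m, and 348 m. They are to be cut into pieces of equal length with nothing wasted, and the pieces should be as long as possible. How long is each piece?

12 m

Each piece length must divide every original length, so the longest possible is gcd(156, 1380, 348).
156 = 2^2 × 3 × 13
1380 = 2^2 × 3 × 5 × 23
348 = 2^2 × 3 × 29
gcd(156, 1380, 348) = 2^2 × 3 = 12.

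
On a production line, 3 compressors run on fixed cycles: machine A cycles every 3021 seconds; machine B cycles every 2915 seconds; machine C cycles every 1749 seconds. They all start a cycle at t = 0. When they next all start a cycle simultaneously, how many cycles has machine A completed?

55 cycles

They are all back at their starting positions together after one LCM of the periods.
3021 = 3 × 19 × 53
2915 = 5 × 11 × 53
1749 = 3 × 11 × 53
LCM(3021, 2915, 1749) = 3 × 5 × 11 × 19 × 53 = 166155.
Cycles for period 3021: 166155 / 3021 = 55.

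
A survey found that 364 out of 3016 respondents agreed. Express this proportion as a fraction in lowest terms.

7/58

364 = 2^2 × 7 × 13
3016 = 2^3 × 13 × 29
gcd(364, 3016) = 2^2 × 13 = 52.
Divide numerator and denominator by 52: 364/3016 = 7/58.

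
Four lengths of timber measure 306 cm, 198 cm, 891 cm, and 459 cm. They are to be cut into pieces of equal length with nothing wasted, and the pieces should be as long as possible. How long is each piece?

The greatest length dividing all of 306, 198, 891, and 459 is their gcd.
306 = 2 × 3^2 × 17
198 = 2 × 3^2 × 11
891 = 3^4 × 11
459 = 3^3 × 17
gcd(306, 198, 891, 459) = 3^2 = 9.

9 cm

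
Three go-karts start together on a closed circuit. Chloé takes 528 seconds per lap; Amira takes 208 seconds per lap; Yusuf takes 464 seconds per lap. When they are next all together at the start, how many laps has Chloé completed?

377 laps

All finish a whole number of cycles simultaneously at t = LCM of the periods.
528 = 2^4 × 3 × 11
208 = 2^4 × 13
464 = 2^4 × 29
LCM(528, 208, 464) = 2^4 × 3 × 11 × 13 × 29 = 199056.
Laps for period 528: 199056 / 528 = 377.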